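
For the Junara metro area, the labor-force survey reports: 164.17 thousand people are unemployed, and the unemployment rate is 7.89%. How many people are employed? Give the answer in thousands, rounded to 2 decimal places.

About 1,916.57 thousand are employed.

Labor force = U / u = 164.17 / 0.0789 ≈ 2,080.74 thousand.
Employed = labor force − unemployed = 2,080.74 − 164.17 = 1,916.57 thousand.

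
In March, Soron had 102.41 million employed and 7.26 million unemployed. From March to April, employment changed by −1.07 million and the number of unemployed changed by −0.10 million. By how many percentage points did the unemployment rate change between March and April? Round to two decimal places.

March: labor force = 102.41 + 7.26 = 109.67; u = 7.26/109.67 = 6.62%.
April: labor force = 101.34 + 7.16 = 108.50; u = 7.16/108.50 = 6.60%.
Change = 6.60% − 6.62% = −0.02 pp.

The unemployment rate changed by −0.02 percentage points.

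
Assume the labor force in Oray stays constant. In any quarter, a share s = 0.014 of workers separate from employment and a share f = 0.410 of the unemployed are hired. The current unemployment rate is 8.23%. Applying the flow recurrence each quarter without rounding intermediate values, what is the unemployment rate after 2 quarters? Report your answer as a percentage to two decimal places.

With a fixed labor force, u_{t+1} = u_t + s·(1−u_t) − f·u_t = u_t·(1−s−f) + s.
Here 1−s−f = 0.576 and s = 0.014.
u_1 = 0.082300 × 0.576 + 0.014 = 0.061405.
u_2 = 0.061405 × 0.576 + 0.014 = 0.049369.

Unemployment rate after two quarters ≈ 4.94%.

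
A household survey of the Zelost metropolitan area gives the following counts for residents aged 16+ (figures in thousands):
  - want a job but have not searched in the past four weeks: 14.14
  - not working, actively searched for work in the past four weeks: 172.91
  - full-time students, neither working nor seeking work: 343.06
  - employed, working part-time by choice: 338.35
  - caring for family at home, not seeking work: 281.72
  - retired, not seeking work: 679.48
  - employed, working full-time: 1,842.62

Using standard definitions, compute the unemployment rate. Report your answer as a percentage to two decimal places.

Employed = 338.35 + 1,842.62 = 2,180.97 thousand.
Unemployed = 172.91 thousand.
Labor force = 2,180.97 + 172.91 = 2,353.88 thousand.
Unemployment rate = 172.91 / 2,353.88 = 7.35%.

Unemployment rate ≈ 7.35%.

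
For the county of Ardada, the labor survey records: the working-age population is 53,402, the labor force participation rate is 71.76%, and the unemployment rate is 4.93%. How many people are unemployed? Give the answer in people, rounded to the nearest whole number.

Labor force = 0.7176 × 53,402 = 38,321.
Unemployed = 0.0493 × 38,321 ≈ 1,889.

About 1,889 are unemployed.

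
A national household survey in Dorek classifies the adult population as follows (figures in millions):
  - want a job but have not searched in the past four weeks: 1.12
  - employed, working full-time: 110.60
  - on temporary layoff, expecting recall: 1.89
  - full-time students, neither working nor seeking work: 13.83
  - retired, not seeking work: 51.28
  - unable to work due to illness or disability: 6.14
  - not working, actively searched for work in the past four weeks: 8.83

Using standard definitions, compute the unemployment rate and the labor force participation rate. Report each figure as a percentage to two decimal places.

Unemployment rate ≈ 8.84%; labor force participation rate ≈ 62.64%.

Employed = 110.60 million.
Unemployed = 1.89 + 8.83 = 10.72 million (jobless and actively searching, or on temporary layoff).
Labor force = 110.60 + 10.72 = 121.32 million.
Not in labor force = 1.12 + 13.83 + 51.28 + 6.14 = 72.37 million (those not working and not actively searching are outside the labor force — including those who want a job but have given up searching).
Civilian working-age population = 121.32 + 72.37 = 193.69 million.
Unemployment rate = 10.72 / 121.32 = 8.84%.
Labor force participation rate = 121.32 / 193.69 = 62.64%.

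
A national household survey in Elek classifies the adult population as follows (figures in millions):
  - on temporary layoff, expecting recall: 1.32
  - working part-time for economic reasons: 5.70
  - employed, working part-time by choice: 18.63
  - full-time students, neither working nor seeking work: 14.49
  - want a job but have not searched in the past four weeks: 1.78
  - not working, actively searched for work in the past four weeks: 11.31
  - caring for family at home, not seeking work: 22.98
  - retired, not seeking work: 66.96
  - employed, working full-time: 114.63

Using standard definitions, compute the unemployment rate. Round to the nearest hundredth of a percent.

Unemployment rate ≈ 8.33%.

Employed = 5.70 + 18.63 + 114.63 = 138.96 million (anyone who worked, including part-time for economic reasons, counts as employed).
Unemployed = 1.32 + 11.31 = 12.63 million (jobless and actively searching, or on temporary layoff).
Labor force = 138.96 + 12.63 = 151.59 million.
Unemployment rate = 12.63 / 151.59 = 8.33%.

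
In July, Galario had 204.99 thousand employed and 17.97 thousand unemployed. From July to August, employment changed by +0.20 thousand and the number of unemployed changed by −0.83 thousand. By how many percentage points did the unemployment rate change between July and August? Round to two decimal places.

The unemployment rate changed by −0.35 percentage points.

July: labor force = 204.99 + 17.97 = 222.96; u = 17.97/222.96 = 8.06%.
August: labor force = 205.19 + 17.14 = 222.33; u = 17.14/222.33 = 7.71%.
Change = 7.71% − 8.06% = −0.35 pp.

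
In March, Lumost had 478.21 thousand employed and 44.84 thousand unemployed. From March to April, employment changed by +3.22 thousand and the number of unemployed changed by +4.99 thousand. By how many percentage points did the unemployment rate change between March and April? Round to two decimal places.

The unemployment rate changed by +0.81 percentage points.

March: labor force = 478.21 + 44.84 = 523.05; u = 44.84/523.05 = 8.57%.
April: labor force = 481.43 + 49.83 = 531.26; u = 49.83/531.26 = 9.38%.
Change = 9.38% − 8.57% = +0.81 pp.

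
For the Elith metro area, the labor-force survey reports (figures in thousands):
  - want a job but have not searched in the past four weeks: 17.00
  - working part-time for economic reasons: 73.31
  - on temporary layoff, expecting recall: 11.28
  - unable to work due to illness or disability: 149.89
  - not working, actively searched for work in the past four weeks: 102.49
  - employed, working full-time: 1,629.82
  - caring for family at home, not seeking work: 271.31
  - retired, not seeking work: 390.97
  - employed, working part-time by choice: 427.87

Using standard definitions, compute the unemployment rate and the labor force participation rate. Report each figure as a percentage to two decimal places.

Unemployment rate ≈ 5.07%; labor force participation rate ≈ 73.03%.

Employed = 73.31 + 1,629.82 + 427.87 = 2,131.00 thousand (anyone who worked, including part-time for economic reasons, counts as employed).
Unemployed = 11.28 + 102.49 = 113.77 thousand (jobless and actively searching, or on temporary layoff).
Labor force = 2,131.00 + 113.77 = 2,244.77 thousand.
Not in labor force = 17.00 + 149.89 + 271.31 + 390.97 = 829.17 thousand (those not working and not actively searching are outside the labor force — including those who want a job but have given up searching).
Civilian working-age population = 2,244.77 + 829.17 = 3,073.94 thousand.
Unemployment rate = 113.77 / 2,244.77 = 5.07%.
Labor force participation rate = 2,244.77 / 3,073.94 = 73.03%.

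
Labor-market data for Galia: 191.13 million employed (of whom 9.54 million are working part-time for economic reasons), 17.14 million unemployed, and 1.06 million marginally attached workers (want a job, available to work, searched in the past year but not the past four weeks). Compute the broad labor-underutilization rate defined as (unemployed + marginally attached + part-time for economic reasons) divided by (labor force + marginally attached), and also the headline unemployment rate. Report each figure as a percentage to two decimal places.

Broad underutilization rate ≈ 13.25%; headline unemployment rate ≈ 8.23%.

Labor force = 191.13 + 17.14 = 208.27 million.
Numerator = 17.14 + 1.06 + 9.54 = 27.74 million.
Denominator = 208.27 + 1.06 = 209.33 million.
Broad rate = 27.74 / 209.33 = 13.25%.
Headline unemployment rate = 17.14 / 208.27 = 8.23%.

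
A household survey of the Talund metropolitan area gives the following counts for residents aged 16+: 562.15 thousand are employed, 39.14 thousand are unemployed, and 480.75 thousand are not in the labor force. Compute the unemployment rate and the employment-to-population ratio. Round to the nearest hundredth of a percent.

Unemployment rate ≈ 6.51%; employment-population ratio ≈ 51.95%.

Labor force = employed + unemployed = 562.15 + 39.14 = 601.29 thousand.
Working-age population = 601.29 + 480.75 = 1,082.04 thousand.
Unemployment rate = 39.14 / 601.29 = 6.51%.
Employment-population ratio = 562.15 / 1,082.04 = 51.95%.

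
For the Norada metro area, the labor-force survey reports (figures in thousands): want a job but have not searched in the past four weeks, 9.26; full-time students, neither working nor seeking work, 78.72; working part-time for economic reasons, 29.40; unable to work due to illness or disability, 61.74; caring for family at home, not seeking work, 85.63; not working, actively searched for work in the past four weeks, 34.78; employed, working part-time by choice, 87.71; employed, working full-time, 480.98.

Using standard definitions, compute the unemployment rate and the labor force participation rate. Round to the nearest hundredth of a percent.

Employed = 29.40 + 87.71 + 480.98 = 598.09 thousand (anyone who worked, including part-time for economic reasons, counts as employed).
Unemployed = 34.78 thousand.
Labor force = 598.09 + 34.78 = 632.87 thousand.
Not in labor force = 9.26 + 78.72 + 61.74 + 85.63 = 235.35 thousand (those not working and not actively searching are outside the labor force — including those who want a job but have given up searching).
Civilian working-age population = 632.87 + 235.35 = 868.22 thousand.
Unemployment rate = 34.78 / 632.87 = 5.50%.
Labor force participation rate = 632.87 / 868.22 = 72.89%.

Unemployment rate ≈ 5.50%; labor force participation rate ≈ 72.89%.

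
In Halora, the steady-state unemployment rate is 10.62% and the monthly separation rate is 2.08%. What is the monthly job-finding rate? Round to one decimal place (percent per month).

From u* = s/(s+f): f = s·(1−u)/u.
f = 2.08 × (1 − 0.1062) / 0.1062 = 1.8591 / 0.1062 ≈ 17.5% per month.

Job-finding rate ≈ 17.5% per month.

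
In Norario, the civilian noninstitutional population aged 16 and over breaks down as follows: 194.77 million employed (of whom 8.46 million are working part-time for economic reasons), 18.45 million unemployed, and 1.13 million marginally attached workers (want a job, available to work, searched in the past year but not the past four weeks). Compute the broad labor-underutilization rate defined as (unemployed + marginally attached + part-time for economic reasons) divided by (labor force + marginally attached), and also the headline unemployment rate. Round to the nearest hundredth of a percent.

Broad underutilization rate ≈ 13.08%; headline unemployment rate ≈ 8.65%.

Labor force = 194.77 + 18.45 = 213.22 million.
Numerator = 18.45 + 1.13 + 8.46 = 28.04 million.
Denominator = 213.22 + 1.13 = 214.35 million.
Broad rate = 28.04 / 214.35 = 13.08%.
Headline unemployment rate = 18.45 / 213.22 = 8.65%.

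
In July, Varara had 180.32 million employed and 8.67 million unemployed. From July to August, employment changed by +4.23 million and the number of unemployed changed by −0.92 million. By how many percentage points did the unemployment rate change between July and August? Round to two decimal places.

July: labor force = 180.32 + 8.67 = 188.99; u = 8.67/188.99 = 4.59%.
August: labor force = 184.55 + 7.75 = 192.30; u = 7.75/192.30 = 4.03%.
Change = 4.03% − 4.59% = −0.56 pp.

The unemployment rate changed by −0.56 percentage points.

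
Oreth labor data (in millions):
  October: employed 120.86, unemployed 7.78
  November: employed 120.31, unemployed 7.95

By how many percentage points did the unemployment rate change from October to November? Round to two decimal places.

The unemployment rate changed by +0.15 percentage points.

October: labor force = 120.86 + 7.78 = 128.64; u = 7.78/128.64 = 6.05%.
November: labor force = 120.31 + 7.95 = 128.26; u = 7.95/128.26 = 6.20%.
Change = 6.20% − 6.05% = +0.15 pp.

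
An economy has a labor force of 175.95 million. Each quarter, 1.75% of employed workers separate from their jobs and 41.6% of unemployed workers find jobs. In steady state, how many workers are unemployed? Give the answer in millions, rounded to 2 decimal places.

About 7.10 million are unemployed in steady state.

Steady-state unemployment rate u* = s/(s+f) = 1.75/(1.75+41.6) = 0.040369.
Unemployed = u* × labor force = 0.040369 × 175.95 ≈ 7.10 million.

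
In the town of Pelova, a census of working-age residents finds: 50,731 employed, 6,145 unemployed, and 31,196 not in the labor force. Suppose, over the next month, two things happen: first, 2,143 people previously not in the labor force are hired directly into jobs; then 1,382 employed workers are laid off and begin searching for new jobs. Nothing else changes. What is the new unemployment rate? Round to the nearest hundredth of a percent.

New unemployment rate ≈ 12.75%.

Initially, labor force = 50,731 + 6,145 = 56,876, so u = 6,145/56,876 = 10.80%.
After the first change, employed and labor force both rise by 2,143; unemployed unchanged → E = 52,874, U = 6,145, labor force = 59,019.
After the second change, employed falls and unemployed rises by 1,382; labor force unchanged → E = 51,492, U = 7,527, labor force = 59,019.
New unemployment rate = 7,527 / 59,019 = 12.75%.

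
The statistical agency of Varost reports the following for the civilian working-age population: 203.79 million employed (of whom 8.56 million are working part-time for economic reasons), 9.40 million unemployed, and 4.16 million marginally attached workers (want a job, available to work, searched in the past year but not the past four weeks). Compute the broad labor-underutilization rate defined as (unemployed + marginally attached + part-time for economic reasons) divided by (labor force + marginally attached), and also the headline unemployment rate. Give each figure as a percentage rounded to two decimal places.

Broad underutilization rate ≈ 10.18%; headline unemployment rate ≈ 4.41%.

Labor force = 203.79 + 9.40 = 213.19 million.
Numerator = 9.40 + 4.16 + 8.56 = 22.12 million.
Denominator = 213.19 + 4.16 = 217.35 million.
Broad rate = 22.12 / 217.35 = 10.18%.
Headline unemployment rate = 9.40 / 213.19 = 4.41%.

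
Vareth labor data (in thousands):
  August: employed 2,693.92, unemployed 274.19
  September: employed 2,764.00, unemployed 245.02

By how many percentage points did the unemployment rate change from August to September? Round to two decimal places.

August: labor force = 2,693.92 + 274.19 = 2,968.11; u = 274.19/2,968.11 = 9.24%.
September: labor force = 2,764.00 + 245.02 = 3,009.02; u = 245.02/3,009.02 = 8.14%.
Change = 8.14% − 9.24% = −1.10 pp.

The unemployment rate changed by −1.10 percentage points.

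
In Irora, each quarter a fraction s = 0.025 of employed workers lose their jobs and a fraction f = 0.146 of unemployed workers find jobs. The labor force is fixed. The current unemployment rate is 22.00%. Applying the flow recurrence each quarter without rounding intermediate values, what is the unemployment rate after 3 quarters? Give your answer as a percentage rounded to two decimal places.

Unemployment rate after three quarters ≈ 18.82%.

With a fixed labor force, u_{t+1} = u_t + s·(1−u_t) − f·u_t = u_t·(1−s−f) + s.
Here 1−s−f = 0.829 and s = 0.025.
u_1 = 0.220000 × 0.829 + 0.025 = 0.207380.
u_2 = 0.207380 × 0.829 + 0.025 = 0.196918.
u_3 = 0.196918 × 0.829 + 0.025 = 0.188245.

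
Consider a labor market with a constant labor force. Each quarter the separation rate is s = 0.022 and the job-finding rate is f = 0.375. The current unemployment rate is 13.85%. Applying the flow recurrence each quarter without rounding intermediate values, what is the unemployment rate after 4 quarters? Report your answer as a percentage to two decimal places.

With a fixed labor force, u_{t+1} = u_t + s·(1−u_t) − f·u_t = u_t·(1−s−f) + s.
Here 1−s−f = 0.603 and s = 0.022.
u_1 = 0.138500 × 0.603 + 0.022 = 0.105516.
u_2 = 0.105516 × 0.603 + 0.022 = 0.085626.
u_3 = 0.085626 × 0.603 + 0.022 = 0.073632.
u_4 = 0.073632 × 0.603 + 0.022 = 0.066400.

Unemployment rate after four quarters ≈ 6.64%.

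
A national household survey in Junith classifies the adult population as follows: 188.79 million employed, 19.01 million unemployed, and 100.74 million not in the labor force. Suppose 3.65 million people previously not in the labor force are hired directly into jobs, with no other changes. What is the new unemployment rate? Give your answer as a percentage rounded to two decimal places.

Initially, labor force = 188.79 + 19.01 = 207.80 million, so u = 19.01/207.80 = 9.15%.
After the change, employed and labor force both rise by 3.65; unemployed unchanged → E = 192.44, U = 19.01, labor force = 211.45 million.
New unemployment rate = 19.01 / 211.45 = 8.99%.

New unemployment rate ≈ 8.99%.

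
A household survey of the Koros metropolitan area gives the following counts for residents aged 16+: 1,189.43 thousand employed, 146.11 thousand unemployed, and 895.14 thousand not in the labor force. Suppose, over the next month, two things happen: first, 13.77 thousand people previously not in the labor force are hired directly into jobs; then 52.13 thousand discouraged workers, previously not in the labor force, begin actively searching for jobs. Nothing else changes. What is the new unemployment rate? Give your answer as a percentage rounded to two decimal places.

Initially, labor force = 1,189.43 + 146.11 = 1,335.54 thousand, so u = 146.11/1,335.54 = 10.94%.
After the first change, employed and labor force both rise by 13.77; unemployed unchanged → E = 1,203.20, U = 146.11, labor force = 1,349.31 thousand.
After the second change, unemployed and labor force both rise by 52.13 → E = 1,203.20, U = 198.24, labor force = 1,401.44 thousand.
New unemployment rate = 198.24 / 1,401.44 = 14.15%.

New unemployment rate ≈ 14.15%.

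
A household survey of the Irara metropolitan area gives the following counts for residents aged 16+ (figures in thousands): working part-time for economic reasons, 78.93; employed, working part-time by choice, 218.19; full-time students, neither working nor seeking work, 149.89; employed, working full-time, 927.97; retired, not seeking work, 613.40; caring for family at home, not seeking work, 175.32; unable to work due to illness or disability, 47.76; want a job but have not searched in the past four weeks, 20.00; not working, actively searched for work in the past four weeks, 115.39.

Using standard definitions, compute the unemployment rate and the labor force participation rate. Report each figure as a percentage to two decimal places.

Unemployment rate ≈ 8.61%; labor force participation rate ≈ 57.12%.

Employed = 78.93 + 218.19 + 927.97 = 1,225.09 thousand (anyone who worked, including part-time for economic reasons, counts as employed).
Unemployed = 115.39 thousand.
Labor force = 1,225.09 + 115.39 = 1,340.48 thousand.
Not in labor force = 149.89 + 613.40 + 175.32 + 47.76 + 20.00 = 1,006.37 thousand (those not working and not actively searching are outside the labor force — including those who want a job but have given up searching).
Civilian working-age population = 1,340.48 + 1,006.37 = 2,346.85 thousand.
Unemployment rate = 115.39 / 1,340.48 = 8.61%.
Labor force participation rate = 1,340.48 / 2,346.85 = 57.12%.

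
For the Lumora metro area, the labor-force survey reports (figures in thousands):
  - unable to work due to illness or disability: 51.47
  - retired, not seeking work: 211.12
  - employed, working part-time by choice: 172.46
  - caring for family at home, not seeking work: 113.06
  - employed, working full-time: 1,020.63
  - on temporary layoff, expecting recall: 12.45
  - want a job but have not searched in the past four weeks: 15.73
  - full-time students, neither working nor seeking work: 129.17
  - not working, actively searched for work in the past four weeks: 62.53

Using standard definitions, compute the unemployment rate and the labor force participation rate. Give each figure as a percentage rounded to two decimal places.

Unemployment rate ≈ 5.91%; labor force participation rate ≈ 70.90%.

Employed = 172.46 + 1,020.63 = 1,193.09 thousand.
Unemployed = 12.45 + 62.53 = 74.98 thousand (jobless and actively searching, or on temporary layoff).
Labor force = 1,193.09 + 74.98 = 1,268.07 thousand.
Not in labor force = 51.47 + 211.12 + 113.06 + 15.73 + 129.17 = 520.55 thousand (those not working and not actively searching are outside the labor force — including those who want a job but have given up searching).
Civilian working-age population = 1,268.07 + 520.55 = 1,788.62 thousand.
Unemployment rate = 74.98 / 1,268.07 = 5.91%.
Labor force participation rate = 1,268.07 / 1,788.62 = 70.90%.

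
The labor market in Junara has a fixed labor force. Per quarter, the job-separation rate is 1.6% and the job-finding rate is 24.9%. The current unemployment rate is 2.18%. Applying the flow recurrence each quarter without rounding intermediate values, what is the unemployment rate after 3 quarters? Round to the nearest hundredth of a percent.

Unemployment rate after three quarters ≈ 4.51%.

With a fixed labor force, u_{t+1} = u_t + s·(1−u_t) − f·u_t = u_t·(1−s−f) + s.
Here 1−s−f = 0.735 and s = 0.016.
u_1 = 0.021800 × 0.735 + 0.016 = 0.032023.
u_2 = 0.032023 × 0.735 + 0.016 = 0.039537.
u_3 = 0.039537 × 0.735 + 0.016 = 0.045060.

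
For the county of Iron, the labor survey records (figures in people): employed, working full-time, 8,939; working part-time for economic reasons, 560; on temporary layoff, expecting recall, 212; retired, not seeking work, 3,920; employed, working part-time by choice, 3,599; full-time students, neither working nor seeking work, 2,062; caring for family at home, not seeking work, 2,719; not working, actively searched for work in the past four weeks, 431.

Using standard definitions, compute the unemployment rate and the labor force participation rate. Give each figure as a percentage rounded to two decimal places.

Unemployment rate ≈ 4.68%; labor force participation rate ≈ 61.23%.

Employed = 8,939 + 560 + 3,599 = 13,098 (anyone who worked, including part-time for economic reasons, counts as employed).
Unemployed = 212 + 431 = 643 (jobless and actively searching, or on temporary layoff).
Labor force = 13,098 + 643 = 13,741.
Not in labor force = 3,920 + 2,062 + 2,719 = 8,701 (those not working and not actively searching are outside the labor force).
Civilian working-age population = 13,741 + 8,701 = 22,442.
Unemployment rate = 643 / 13,741 = 4.68%.
Labor force participation rate = 13,741 / 22,442 = 61.23%.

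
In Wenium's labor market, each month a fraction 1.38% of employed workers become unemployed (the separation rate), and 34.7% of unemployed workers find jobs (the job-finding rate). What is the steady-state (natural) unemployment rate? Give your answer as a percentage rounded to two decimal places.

Steady-state unemployment rate ≈ 3.82%.

At steady state the flows balance: s·E = f·U, so U/(E+U) = s/(s+f).
u* = 1.38 / (1.38 + 34.7) = 1.38 / 36.08 = 3.82%.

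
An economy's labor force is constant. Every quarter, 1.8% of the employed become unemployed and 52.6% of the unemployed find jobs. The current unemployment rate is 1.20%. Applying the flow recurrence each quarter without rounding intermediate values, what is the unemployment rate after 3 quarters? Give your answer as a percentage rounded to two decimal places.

With a fixed labor force, u_{t+1} = u_t + s·(1−u_t) − f·u_t = u_t·(1−s−f) + s.
Here 1−s−f = 0.456 and s = 0.018.
u_1 = 0.012000 × 0.456 + 0.018 = 0.023472.
u_2 = 0.023472 × 0.456 + 0.018 = 0.028703.
u_3 = 0.028703 × 0.456 + 0.018 = 0.031089.

Unemployment rate after three quarters ≈ 3.11%.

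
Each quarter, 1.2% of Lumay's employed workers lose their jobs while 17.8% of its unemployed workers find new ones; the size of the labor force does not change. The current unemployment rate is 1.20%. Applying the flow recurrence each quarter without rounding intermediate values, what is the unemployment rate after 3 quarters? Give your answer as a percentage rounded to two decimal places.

With a fixed labor force, u_{t+1} = u_t + s·(1−u_t) − f·u_t = u_t·(1−s−f) + s.
Here 1−s−f = 0.810 and s = 0.012.
u_1 = 0.012000 × 0.810 + 0.012 = 0.021720.
u_2 = 0.021720 × 0.810 + 0.012 = 0.029593.
u_3 = 0.029593 × 0.810 + 0.012 = 0.035970.

Unemployment rate after three quarters ≈ 3.60%.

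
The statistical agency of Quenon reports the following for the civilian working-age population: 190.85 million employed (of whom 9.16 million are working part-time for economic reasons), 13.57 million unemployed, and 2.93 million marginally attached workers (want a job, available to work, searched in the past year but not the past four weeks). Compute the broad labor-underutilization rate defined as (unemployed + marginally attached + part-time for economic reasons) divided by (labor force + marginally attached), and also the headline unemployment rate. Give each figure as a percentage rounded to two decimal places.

Broad underutilization rate ≈ 12.38%; headline unemployment rate ≈ 6.64%.

Labor force = 190.85 + 13.57 = 204.42 million.
Numerator = 13.57 + 2.93 + 9.16 = 25.66 million.
Denominator = 204.42 + 2.93 = 207.35 million.
Broad rate = 25.66 / 207.35 = 12.38%.
Headline unemployment rate = 13.57 / 204.42 = 6.64%.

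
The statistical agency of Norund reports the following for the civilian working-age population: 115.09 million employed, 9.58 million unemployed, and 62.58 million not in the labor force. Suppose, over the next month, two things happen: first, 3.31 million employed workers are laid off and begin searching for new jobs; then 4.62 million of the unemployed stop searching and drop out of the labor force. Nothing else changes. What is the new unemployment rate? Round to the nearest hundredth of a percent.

Initially, labor force = 115.09 + 9.58 = 124.67 million, so u = 9.58/124.67 = 7.68%.
After the first change, employed falls and unemployed rises by 3.31; labor force unchanged → E = 111.78, U = 12.89, labor force = 124.67 million.
After the second change, unemployed and labor force both fall by 4.62 → E = 111.78, U = 8.27, labor force = 120.05 million.
New unemployment rate = 8.27 / 120.05 = 6.89%.

New unemployment rate ≈ 6.89%.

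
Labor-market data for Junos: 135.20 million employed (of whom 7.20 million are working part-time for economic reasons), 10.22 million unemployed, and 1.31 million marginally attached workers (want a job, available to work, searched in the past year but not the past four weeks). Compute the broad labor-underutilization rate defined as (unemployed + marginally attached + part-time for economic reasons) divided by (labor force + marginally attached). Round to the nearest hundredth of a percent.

Labor force = 135.20 + 10.22 = 145.42 million.
Numerator = 10.22 + 1.31 + 7.20 = 18.73 million.
Denominator = 145.42 + 1.31 = 146.73 million.
Broad rate = 18.73 / 146.73 = 12.76%.

Broad underutilization rate ≈ 12.76%.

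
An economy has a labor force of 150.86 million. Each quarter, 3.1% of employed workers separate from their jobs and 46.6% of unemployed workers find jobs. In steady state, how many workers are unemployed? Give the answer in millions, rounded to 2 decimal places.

About 9.41 million are unemployed in steady state.

Steady-state unemployment rate u* = s/(s+f) = 3.1/(3.1+46.6) = 0.062374.
Unemployed = u* × labor force = 0.062374 × 150.86 ≈ 9.41 million.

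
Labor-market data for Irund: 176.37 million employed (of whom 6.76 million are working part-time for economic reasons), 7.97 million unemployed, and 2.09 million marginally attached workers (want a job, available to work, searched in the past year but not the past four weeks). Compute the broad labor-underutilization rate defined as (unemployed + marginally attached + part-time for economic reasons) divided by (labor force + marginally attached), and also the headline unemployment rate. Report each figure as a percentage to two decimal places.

Labor force = 176.37 + 7.97 = 184.34 million.
Numerator = 7.97 + 2.09 + 6.76 = 16.82 million.
Denominator = 184.34 + 2.09 = 186.43 million.
Broad rate = 16.82 / 186.43 = 9.02%.
Headline unemployment rate = 7.97 / 184.34 = 4.32%.

Broad underutilization rate ≈ 9.02%; headline unemployment rate ≈ 4.32%.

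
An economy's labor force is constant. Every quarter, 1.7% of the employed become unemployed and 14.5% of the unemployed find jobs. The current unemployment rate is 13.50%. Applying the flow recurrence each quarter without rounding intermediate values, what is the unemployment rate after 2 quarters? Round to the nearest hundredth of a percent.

With a fixed labor force, u_{t+1} = u_t + s·(1−u_t) − f·u_t = u_t·(1−s−f) + s.
Here 1−s−f = 0.838 and s = 0.017.
u_1 = 0.135000 × 0.838 + 0.017 = 0.130130.
u_2 = 0.130130 × 0.838 + 0.017 = 0.126049.

Unemployment rate after two quarters ≈ 12.60%.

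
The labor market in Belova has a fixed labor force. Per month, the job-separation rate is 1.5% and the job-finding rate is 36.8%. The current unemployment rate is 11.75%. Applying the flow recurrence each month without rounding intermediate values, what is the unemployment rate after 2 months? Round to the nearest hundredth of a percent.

Unemployment rate after two months ≈ 6.90%.

With a fixed labor force, u_{t+1} = u_t + s·(1−u_t) − f·u_t = u_t·(1−s−f) + s.
Here 1−s−f = 0.617 and s = 0.015.
u_1 = 0.117500 × 0.617 + 0.015 = 0.087497.
u_2 = 0.087497 × 0.617 + 0.015 = 0.068986.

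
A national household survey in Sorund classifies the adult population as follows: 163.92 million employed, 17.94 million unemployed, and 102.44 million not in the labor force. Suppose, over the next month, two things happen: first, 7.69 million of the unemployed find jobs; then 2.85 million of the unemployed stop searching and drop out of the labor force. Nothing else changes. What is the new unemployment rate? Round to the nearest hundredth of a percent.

New unemployment rate ≈ 4.13%.

Initially, labor force = 163.92 + 17.94 = 181.86 million, so u = 17.94/181.86 = 9.86%.
After the first change, unemployed falls and employed rises by 7.69; labor force unchanged → E = 171.61, U = 10.25, labor force = 181.86 million.
After the second change, unemployed and labor force both fall by 2.85 → E = 171.61, U = 7.40, labor force = 179.01 million.
New unemployment rate = 7.40 / 179.01 = 4.13%.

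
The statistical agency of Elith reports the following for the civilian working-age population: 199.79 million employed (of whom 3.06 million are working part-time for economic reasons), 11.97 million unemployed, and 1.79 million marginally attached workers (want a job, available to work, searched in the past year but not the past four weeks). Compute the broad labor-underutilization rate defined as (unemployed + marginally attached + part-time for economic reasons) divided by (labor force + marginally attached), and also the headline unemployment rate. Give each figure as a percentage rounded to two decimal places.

Labor force = 199.79 + 11.97 = 211.76 million.
Numerator = 11.97 + 1.79 + 3.06 = 16.82 million.
Denominator = 211.76 + 1.79 = 213.55 million.
Broad rate = 16.82 / 213.55 = 7.88%.
Headline unemployment rate = 11.97 / 211.76 = 5.65%.

Broad underutilization rate ≈ 7.88%; headline unemployment rate ≈ 5.65%.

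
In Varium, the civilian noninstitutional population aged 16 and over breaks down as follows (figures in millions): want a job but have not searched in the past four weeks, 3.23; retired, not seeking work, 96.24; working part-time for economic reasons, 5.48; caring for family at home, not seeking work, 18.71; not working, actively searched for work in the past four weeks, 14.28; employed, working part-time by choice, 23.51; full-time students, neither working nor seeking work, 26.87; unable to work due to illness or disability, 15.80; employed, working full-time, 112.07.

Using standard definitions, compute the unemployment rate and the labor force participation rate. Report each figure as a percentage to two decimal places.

Employed = 5.48 + 23.51 + 112.07 = 141.06 million (anyone who worked, including part-time for economic reasons, counts as employed).
Unemployed = 14.28 million.
Labor force = 141.06 + 14.28 = 155.34 million.
Not in labor force = 3.23 + 96.24 + 18.71 + 26.87 + 15.80 = 160.85 million (those not working and not actively searching are outside the labor force — including those who want a job but have given up searching).
Civilian working-age population = 155.34 + 160.85 = 316.19 million.
Unemployment rate = 14.28 / 155.34 = 9.19%.
Labor force participation rate = 155.34 / 316.19 = 49.13%.

Unemployment rate ≈ 9.19%; labor force participation rate ≈ 49.13%.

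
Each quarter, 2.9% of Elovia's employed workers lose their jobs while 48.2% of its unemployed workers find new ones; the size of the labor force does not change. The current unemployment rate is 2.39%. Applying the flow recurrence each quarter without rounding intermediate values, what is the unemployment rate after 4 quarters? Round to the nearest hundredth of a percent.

With a fixed labor force, u_{t+1} = u_t + s·(1−u_t) − f·u_t = u_t·(1−s−f) + s.
Here 1−s−f = 0.489 and s = 0.029.
u_1 = 0.023900 × 0.489 + 0.029 = 0.040687.
u_2 = 0.040687 × 0.489 + 0.029 = 0.048896.
u_3 = 0.048896 × 0.489 + 0.029 = 0.052910.
u_4 = 0.052910 × 0.489 + 0.029 = 0.054873.

Unemployment rate after four quarters ≈ 5.49%.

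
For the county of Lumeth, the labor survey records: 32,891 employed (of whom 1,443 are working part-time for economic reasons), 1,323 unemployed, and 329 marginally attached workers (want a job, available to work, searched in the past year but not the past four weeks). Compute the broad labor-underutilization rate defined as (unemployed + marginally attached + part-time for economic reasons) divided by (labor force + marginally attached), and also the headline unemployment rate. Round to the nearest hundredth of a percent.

Labor force = 32,891 + 1,323 = 34,214.
Numerator = 1,323 + 329 + 1,443 = 3,095.
Denominator = 34,214 + 329 = 34,543.
Broad rate = 3,095 / 34,543 = 8.96%.
Headline unemployment rate = 1,323 / 34,214 = 3.87%.

Broad underutilization rate ≈ 8.96%; headline unemployment rate ≈ 3.87%.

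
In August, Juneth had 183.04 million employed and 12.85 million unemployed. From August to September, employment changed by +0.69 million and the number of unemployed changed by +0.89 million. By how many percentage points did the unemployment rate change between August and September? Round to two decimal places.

The unemployment rate changed by +0.40 percentage points.

August: labor force = 183.04 + 12.85 = 195.89; u = 12.85/195.89 = 6.56%.
September: labor force = 183.73 + 13.74 = 197.47; u = 13.74/197.47 = 6.96%.
Change = 6.96% − 6.56% = +0.40 pp.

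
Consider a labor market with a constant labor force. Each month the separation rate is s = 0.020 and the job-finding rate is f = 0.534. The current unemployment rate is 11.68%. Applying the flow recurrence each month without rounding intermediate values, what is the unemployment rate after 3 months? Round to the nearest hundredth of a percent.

Unemployment rate after three months ≈ 4.33%.

With a fixed labor force, u_{t+1} = u_t + s·(1−u_t) − f·u_t = u_t·(1−s−f) + s.
Here 1−s−f = 0.446 and s = 0.020.
u_1 = 0.116800 × 0.446 + 0.020 = 0.072093.
u_2 = 0.072093 × 0.446 + 0.020 = 0.052153.
u_3 = 0.052153 × 0.446 + 0.020 = 0.043260.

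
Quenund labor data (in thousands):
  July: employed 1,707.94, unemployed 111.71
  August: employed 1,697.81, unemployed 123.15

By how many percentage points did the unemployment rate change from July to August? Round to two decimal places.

The unemployment rate changed by +0.62 percentage points.

July: labor force = 1,707.94 + 111.71 = 1,819.65; u = 111.71/1,819.65 = 6.14%.
August: labor force = 1,697.81 + 123.15 = 1,820.96; u = 123.15/1,820.96 = 6.76%.
Change = 6.76% − 6.14% = +0.62 pp.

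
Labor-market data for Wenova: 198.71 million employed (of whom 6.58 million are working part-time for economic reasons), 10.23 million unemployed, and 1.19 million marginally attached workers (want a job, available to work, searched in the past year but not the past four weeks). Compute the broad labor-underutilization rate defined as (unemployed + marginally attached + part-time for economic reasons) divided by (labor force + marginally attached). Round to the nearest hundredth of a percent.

Labor force = 198.71 + 10.23 = 208.94 million.
Numerator = 10.23 + 1.19 + 6.58 = 18.00 million.
Denominator = 208.94 + 1.19 = 210.13 million.
Broad rate = 18.00 / 210.13 = 8.57%.

Broad underutilization rate ≈ 8.57%.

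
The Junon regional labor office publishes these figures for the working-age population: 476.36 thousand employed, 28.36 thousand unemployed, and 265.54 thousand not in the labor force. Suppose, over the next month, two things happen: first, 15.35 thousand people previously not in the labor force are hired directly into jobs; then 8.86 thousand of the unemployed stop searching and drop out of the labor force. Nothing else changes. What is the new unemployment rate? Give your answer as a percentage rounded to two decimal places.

New unemployment rate ≈ 3.81%.

Initially, labor force = 476.36 + 28.36 = 504.72 thousand, so u = 28.36/504.72 = 5.62%.
After the first change, employed and labor force both rise by 15.35; unemployed unchanged → E = 491.71, U = 28.36, labor force = 520.07 thousand.
After the second change, unemployed and labor force both fall by 8.86 → E = 491.71, U = 19.50, labor force = 511.21 thousand.
New unemployment rate = 19.50 / 511.21 = 3.81%.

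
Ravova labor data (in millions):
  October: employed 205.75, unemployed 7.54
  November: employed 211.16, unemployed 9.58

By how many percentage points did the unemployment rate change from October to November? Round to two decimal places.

The unemployment rate changed by +0.80 percentage points.

October: labor force = 205.75 + 7.54 = 213.29; u = 7.54/213.29 = 3.54%.
November: labor force = 211.16 + 9.58 = 220.74; u = 9.58/220.74 = 4.34%.
Change = 4.34% − 3.54% = +0.80 pp.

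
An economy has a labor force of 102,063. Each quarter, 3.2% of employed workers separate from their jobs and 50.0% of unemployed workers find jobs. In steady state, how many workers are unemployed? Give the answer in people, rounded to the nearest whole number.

Steady-state unemployment rate u* = s/(s+f) = 3.2/(3.2+50.0) = 0.060150.
Unemployed = u* × labor force = 0.060150 × 102,063 ≈ 6,139.

About 6,139 are unemployed in steady state.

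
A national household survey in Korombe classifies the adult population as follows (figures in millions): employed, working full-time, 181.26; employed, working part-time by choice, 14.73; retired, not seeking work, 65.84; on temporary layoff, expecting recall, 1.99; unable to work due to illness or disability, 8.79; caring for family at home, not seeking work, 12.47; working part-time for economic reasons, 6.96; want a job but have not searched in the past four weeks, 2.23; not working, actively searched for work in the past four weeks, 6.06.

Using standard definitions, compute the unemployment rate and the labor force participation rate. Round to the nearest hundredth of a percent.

Unemployment rate ≈ 3.82%; labor force participation rate ≈ 70.26%.

Employed = 181.26 + 14.73 + 6.96 = 202.95 million (anyone who worked, including part-time for economic reasons, counts as employed).
Unemployed = 1.99 + 6.06 = 8.05 million (jobless and actively searching, or on temporary layoff).
Labor force = 202.95 + 8.05 = 211.00 million.
Not in labor force = 65.84 + 8.79 + 12.47 + 2.23 = 89.33 million (those not working and not actively searching are outside the labor force — including those who want a job but have given up searching).
Civilian working-age population = 211.00 + 89.33 = 300.33 million.
Unemployment rate = 8.05 / 211.00 = 3.82%.
Labor force participation rate = 211.00 / 300.33 = 70.26%.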